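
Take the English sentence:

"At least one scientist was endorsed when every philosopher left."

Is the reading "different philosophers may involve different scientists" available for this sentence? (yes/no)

No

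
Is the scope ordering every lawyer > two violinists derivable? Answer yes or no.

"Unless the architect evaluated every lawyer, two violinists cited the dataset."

No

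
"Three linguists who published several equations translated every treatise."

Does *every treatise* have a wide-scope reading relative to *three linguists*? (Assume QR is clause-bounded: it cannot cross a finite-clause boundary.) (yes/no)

*every treatise* sits in the matrix clause, not in the relative clause on *three linguists*.
Since no island is crossed, the inverse ordering is licensed alongside surface scope.

Yes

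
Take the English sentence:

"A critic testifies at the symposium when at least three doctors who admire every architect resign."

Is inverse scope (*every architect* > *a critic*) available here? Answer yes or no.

No

*every architect* is embedded in the relative clause *who admire every architect*, which is itself inside the adjunct *when at least three doctors who admire every architect resign*.
Nested islands: the RC island is itself inside an adjunct island, so wide scope is doubly excluded.
*every architect* > *a critic* would require crossing that boundary, which is illicit.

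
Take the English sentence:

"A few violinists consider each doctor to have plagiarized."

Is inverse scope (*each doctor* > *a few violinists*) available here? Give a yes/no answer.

*each doctor* is an ECM subject; ECM complements are not islands, and the embedded quantifier may take matrix scope.
Since no island is crossed, the inverse ordering is licensed alongside surface scope.
So *each doctor* > *a few violinists* is among the available readings.

Yes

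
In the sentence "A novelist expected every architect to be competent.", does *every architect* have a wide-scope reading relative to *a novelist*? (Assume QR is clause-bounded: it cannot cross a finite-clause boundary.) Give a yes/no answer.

Yes

*every architect* is the subject of an ECM infinitive — the infinitival complement of an ECM verb is not a scope island, so *every architect* can raise into the matrix clause.
Clause-internal QR can adjoin the lower DP above the subject, yielding the inverse reading.
The sentence is scopally ambiguous between *a novelist* > *every architect* and *every architect* > *a novelist*.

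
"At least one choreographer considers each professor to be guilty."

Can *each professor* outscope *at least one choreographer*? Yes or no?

Yes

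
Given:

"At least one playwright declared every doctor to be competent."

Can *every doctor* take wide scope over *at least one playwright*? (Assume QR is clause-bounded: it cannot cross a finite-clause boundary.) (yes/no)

This is an ECM construction: *every doctor* is the infinitival subject, Case-marked by the matrix verb, and the infinitive is transparent for QR.
No island intervenes, so both surface and inverse scope are derivable.

Yes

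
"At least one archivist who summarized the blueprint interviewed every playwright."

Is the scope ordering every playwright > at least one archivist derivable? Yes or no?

Yes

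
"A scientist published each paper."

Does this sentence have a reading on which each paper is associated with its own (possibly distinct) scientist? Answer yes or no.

Yes

The described interpretation is the *each paper* > *a scientist* scoping.
*each paper* is the matrix object and *a scientist* the matrix subject; the two are clausemates.
Since no island is crossed, the inverse ordering is licensed alongside surface scope.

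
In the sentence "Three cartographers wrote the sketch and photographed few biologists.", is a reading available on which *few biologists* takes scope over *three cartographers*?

No

The target quantifier *few biologists* is part of one conjunct of the coordinate structure (*photographed few biologists*).
Coordinate structures are islands for non-across-the-board movement, QR included.
There is no licit LF on which *few biologists* c-commands *three cartographers*.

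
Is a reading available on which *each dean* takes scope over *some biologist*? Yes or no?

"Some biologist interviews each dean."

*each dean* is the matrix object and *some biologist* the matrix subject; the two are clausemates.
Ordinary QR to a clause-peripheral position gives the wide-scope LF for the lower DP.

Yes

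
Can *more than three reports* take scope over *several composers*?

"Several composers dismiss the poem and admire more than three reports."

Structurally, *more than three reports* is inside one conjunct of the coordinate structure (*admire more than three reports*).
QR out of a conjunct would have to apply non-ATB, which the CSC forbids.
So *more than three reports* cannot raise to a position above *several composers*.

No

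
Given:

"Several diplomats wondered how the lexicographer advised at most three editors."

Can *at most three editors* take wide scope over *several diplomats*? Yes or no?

The target quantifier *at most three editors* is part of the embedded question *how the lexicographer advised at most three editors*.
QR across an interrogative CP boundary is ruled out as a wh-island violation.
So *at most three editors* cannot raise high enough to outscope *several diplomats*; only the surface ordering *several diplomats* > *at most three editors* is available.

No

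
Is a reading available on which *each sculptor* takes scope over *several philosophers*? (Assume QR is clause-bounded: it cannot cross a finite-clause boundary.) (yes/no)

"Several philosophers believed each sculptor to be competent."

ECM infinitives lack a CP barrier, so *each sculptor* can QR over the matrix subject *several philosophers*.
Ordinary QR to a clause-peripheral position gives the wide-scope LF for the lower DP.

Yes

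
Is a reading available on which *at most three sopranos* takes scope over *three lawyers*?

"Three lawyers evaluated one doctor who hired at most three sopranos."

No

Structurally, *at most three sopranos* is inside the relative clause *who hired at most three sopranos* modifying *one doctor*.
A relative clause is a scope island — quantifier raising cannot cross its boundary.
*at most three sopranos* is confined to the island and cannot take scope over *three lawyers*.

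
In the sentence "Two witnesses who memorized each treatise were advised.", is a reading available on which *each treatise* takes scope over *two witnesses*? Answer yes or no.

The DP *each treatise* is contained in the relative clause *who memorized each treatise*.
Relative clauses block scope extraction: QR cannot target a position outside the modified NP.
Hence only narrow scope for *each treatise* (under *two witnesses*) survives.

No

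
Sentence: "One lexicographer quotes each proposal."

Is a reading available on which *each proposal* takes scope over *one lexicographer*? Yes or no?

Yes

*one lexicographer* and *each proposal* are co-arguments of the matrix verb, with nothing but a clause-internal boundary between them.
Since no island is crossed, the inverse ordering is licensed alongside surface scope.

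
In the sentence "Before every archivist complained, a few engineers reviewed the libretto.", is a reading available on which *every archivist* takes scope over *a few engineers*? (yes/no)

No

*every archivist* sits inside the adjunct clause *before every archivist complained*.
Adjunct clauses are scope islands: a quantifier inside an adjunct cannot raise into the matrix clause.
*every archivist* > *a few engineers* would require crossing that boundary, which is illicit.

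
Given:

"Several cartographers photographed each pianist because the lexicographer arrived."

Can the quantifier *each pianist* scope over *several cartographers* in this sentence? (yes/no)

The adjunct clause does not contain *each pianist*, which is the matrix object.
Since no island is crossed, the inverse ordering is licensed alongside surface scope.

Yes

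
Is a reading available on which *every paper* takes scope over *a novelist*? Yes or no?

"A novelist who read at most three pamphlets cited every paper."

*every paper* is a matrix argument; only *a novelist* is modified by the relative clause *who read at most three pamphlets*, so the RC island is irrelevant to the target quantifier.
QR within a single clause is free, so the lower quantifier may take scope over the higher one.

Yes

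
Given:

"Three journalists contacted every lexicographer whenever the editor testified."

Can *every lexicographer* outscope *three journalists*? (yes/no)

Neither queried DP is inside the adjunct, so the adjunct-island constraint does not apply.
Clause-internal QR can adjoin the lower DP above the subject, yielding the inverse reading.
Both orderings are possible: *three journalists* > *every lexicographer* and *every lexicographer* > *three journalists*.

Yes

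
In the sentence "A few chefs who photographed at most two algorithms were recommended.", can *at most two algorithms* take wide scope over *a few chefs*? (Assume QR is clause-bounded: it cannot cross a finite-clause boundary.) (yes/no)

Structurally, *at most two algorithms* is inside the relative clause *who photographed at most two algorithms*.
QR out of a relative clause is ruled out by the relative-clause island constraint.
So *at most two algorithms* cannot raise to a position above *a few chefs*.

No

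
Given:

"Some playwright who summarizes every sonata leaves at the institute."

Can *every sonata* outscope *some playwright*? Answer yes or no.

No

The target quantifier *every sonata* is part of the relative clause *who summarizes every sonata*.
The relative clause forms an island for QR, so the quantifier is confined to the head noun's restrictor.
*every sonata* is confined to the island and cannot take scope over *some playwright*.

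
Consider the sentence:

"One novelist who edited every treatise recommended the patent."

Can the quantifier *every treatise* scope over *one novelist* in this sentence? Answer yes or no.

No

The DP *every treatise* is contained in the relative clause *who edited every treatise*.
Relative clauses are scope islands: a quantifier cannot QR out of a relative clause to take scope in the matrix clause.
So *every treatise* cannot raise high enough to outscope *one novelist*; only the surface ordering *one novelist* > *every treatise* is available.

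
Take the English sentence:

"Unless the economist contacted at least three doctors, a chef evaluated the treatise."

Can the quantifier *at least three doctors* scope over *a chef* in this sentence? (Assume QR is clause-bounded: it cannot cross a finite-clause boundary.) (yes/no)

The target quantifier *at least three doctors* is part of the adjunct clause *unless the economist contacted at least three doctors*.
Adjuncts are opaque for quantifier raising; a quantifier in an adjunct stays inside it.
So *at least three doctors* cannot raise to a position above *a chef*.

No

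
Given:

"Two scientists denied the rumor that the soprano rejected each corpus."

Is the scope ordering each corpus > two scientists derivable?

*each corpus* sits inside the complex NP *the rumor that the soprano rejected each corpus*.
A that-clause complement to a noun is an island; QR cannot cross the NP boundary.
*each corpus* is confined to the island and cannot take scope over *two scientists*.

No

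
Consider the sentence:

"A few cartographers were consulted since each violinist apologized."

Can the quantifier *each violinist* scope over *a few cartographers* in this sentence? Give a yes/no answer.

No

The target quantifier *each violinist* is part of the adjunct clause *since each violinist apologized*.
Scope out of an adjunct clause is unavailable: QR respects the adjunct-island constraint.
So *each violinist* cannot raise high enough to outscope *a few cartographers*; only the surface ordering *a few cartographers* > *each violinist* is available.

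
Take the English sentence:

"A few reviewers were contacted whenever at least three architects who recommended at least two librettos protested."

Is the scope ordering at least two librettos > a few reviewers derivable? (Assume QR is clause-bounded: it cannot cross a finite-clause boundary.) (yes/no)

No

*at least two librettos* sits inside the relative clause *who recommended at least two librettos*, which is itself inside the adjunct *whenever at least three architects who recommended at least two librettos protested*.
Nested islands: the RC island is itself inside an adjunct island, so wide scope is doubly excluded.
*at least two librettos* is confined to the island and cannot take scope over *a few reviewers*.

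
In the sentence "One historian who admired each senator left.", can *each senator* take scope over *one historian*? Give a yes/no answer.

No

*each senator* is embedded in the relative clause *who admired each senator*.
Relative clauses are scope islands: a quantifier cannot QR out of a relative clause to take scope in the matrix clause.
Hence only narrow scope for *each senator* (under *one historian*) survives.
(Only the surface reading survives: one fixed historian with respect to all the relevant senators.)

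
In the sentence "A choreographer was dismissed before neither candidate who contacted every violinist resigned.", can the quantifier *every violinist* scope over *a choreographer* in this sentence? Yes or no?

No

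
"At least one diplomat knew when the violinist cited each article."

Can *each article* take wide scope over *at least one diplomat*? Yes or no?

No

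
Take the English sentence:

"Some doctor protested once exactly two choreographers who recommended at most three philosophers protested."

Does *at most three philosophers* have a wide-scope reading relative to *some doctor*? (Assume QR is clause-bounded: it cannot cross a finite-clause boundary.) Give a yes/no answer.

No

The DP *at most three philosophers* is contained in the relative clause *who recommended at most three philosophers*, which is itself inside the adjunct *once exactly two choreographers who recommended at most three philosophers protested*.
The quantifier would have to escape first the RC and then the adjunct — two independent island violations.
The inverse ordering *at most three philosophers* > *some doctor* is therefore underivable.
(Only the surface reading survives: one fixed doctor with respect to all the relevant philosophers.)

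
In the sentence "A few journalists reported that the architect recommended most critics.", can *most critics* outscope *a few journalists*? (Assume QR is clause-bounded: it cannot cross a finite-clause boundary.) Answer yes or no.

No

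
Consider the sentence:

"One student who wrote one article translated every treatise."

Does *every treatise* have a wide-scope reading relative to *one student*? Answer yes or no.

Yes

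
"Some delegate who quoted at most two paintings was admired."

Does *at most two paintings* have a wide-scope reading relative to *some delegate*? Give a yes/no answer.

No

The target quantifier *at most two paintings* is part of the relative clause *who quoted at most two paintings*.
Relative clauses block scope extraction: QR cannot target a position outside the modified NP.
The inverse ordering *at most two paintings* > *some delegate* is therefore underivable.
(Only the surface reading survives: one fixed delegate with respect to all the relevant paintings.)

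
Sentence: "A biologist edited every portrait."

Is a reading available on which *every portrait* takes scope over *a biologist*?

Yes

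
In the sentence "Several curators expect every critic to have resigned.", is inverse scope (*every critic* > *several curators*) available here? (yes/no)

Yes

This is an ECM construction: *every critic* is the infinitival subject, Case-marked by the matrix verb, and the infinitive is transparent for QR.
QR within a single clause is free, so the lower quantifier may take scope over the higher one.
So *every critic* > *several curators* is among the available readings.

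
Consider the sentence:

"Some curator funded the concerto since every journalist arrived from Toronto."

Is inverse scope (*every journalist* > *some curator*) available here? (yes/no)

*every journalist* sits inside the adjunct clause *since every journalist arrived from Toronto*.
Adverbial clauses are not L-marked, so they are barriers for QR — the quantifier cannot escape the adjunct.
*every journalist* > *some curator* would require crossing that boundary, which is illicit.

No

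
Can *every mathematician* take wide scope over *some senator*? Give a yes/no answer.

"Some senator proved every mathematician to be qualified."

Yes

ECM infinitives lack a CP barrier, so *every mathematician* can QR over the matrix subject *some senator*.
Clause-internal QR can adjoin the lower DP above the subject, yielding the inverse reading.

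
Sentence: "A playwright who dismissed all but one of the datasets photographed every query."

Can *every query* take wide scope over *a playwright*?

The relative clause *who dismissed all but one of the datasets* modifies *a playwright*, but *every query* is not inside that relative clause — it is an argument of the matrix verb.
Nothing blocks QR of the lower DP to a position above the higher one, so inverse scope is available.
The sentence is scopally ambiguous between *a playwright* > *every query* and *every query* > *a playwright*.

Yes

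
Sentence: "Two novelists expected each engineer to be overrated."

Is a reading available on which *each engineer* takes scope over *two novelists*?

Yes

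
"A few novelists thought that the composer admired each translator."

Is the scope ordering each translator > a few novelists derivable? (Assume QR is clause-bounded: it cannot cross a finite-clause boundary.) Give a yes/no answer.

No

The DP *each translator* is contained in the finite complement clause *that the composer admired each translator*.
Under clause-bounded QR, a quantifier in an embedded finite clause cannot raise into the matrix clause.
So the wide-scope reading for *each translator* is blocked.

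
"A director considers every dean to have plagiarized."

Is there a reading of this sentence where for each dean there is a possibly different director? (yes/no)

The described interpretation is the *every dean* > *a director* scoping.
*every dean* is the subject of an ECM infinitive — the infinitival complement of an ECM verb is not a scope island, so *every dean* can raise into the matrix clause.
QR within a single clause is free, so the lower quantifier may take scope over the higher one.

Yes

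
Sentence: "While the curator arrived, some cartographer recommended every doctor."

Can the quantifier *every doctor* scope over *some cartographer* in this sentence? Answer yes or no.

Yes

The adjunct clause does not contain *every doctor*, which is the matrix object.
Since no island is crossed, the inverse ordering is licensed alongside surface scope.
The sentence is scopally ambiguous between *some cartographer* > *every doctor* and *every doctor* > *some cartographer*.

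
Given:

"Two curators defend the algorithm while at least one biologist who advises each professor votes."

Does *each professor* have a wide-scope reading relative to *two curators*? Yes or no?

No

Structurally, *each professor* is inside the relative clause *who advises each professor*, which is itself inside the adjunct *while at least one biologist who advises each professor votes*.
Two island boundaries intervene — the relative clause and the adjunct. Either alone would block QR.
*each professor* is confined to the island and cannot take scope over *two curators*.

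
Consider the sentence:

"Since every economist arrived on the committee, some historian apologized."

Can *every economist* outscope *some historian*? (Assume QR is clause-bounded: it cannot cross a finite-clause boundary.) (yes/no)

*every economist* sits inside the adjunct clause *since every economist arrived on the committee*.
The adjunct-island constraint bars QR out of an adverbial clause.
There is no licit LF on which *every economist* c-commands *some historian*.

No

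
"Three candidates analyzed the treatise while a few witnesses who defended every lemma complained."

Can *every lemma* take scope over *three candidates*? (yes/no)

The target quantifier *every lemma* is part of the relative clause *who defended every lemma*, which is itself inside the adjunct *while a few witnesses who defended every lemma complained*.
Two island boundaries intervene — the relative clause and the adjunct. Either alone would block QR.
So *every lemma* cannot raise to a position above *three candidates*.

No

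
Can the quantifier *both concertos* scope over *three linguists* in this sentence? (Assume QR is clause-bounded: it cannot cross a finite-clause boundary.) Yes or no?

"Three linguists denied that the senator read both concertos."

Structurally, *both concertos* is inside the finite complement clause *that the senator read both concertos*.
QR is clause-bounded, so the finite complement is a scope island for the embedded quantifier.
*both concertos* is confined to the island and cannot take scope over *three linguists*.

No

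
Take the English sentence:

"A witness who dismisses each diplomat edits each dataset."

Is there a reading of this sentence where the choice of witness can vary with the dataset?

The paraphrase describes the scope ordering *each dataset* > *a witness*.
*each dataset* sits in the matrix clause, not in the relative clause on *a witness*.
QR within a single clause is free, so the lower quantifier may take scope over the higher one.
Both orderings are possible: *a witness* > *each dataset* and *each dataset* > *a witness*.

Yes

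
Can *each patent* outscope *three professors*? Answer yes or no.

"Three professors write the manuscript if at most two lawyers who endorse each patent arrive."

No

*each patent* occurs within the relative clause *who endorse each patent*, which is itself inside the adjunct *if at most two lawyers who endorse each patent arrive*.
Even if one barrier were somehow void, the other would still block QR.
So *each patent* cannot raise to a position above *three professors*.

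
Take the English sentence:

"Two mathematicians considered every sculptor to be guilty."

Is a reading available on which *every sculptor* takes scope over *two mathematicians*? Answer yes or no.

Yes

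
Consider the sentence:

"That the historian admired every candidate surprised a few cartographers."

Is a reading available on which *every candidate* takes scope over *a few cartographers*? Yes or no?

*every candidate* sits inside the sentential subject *that the historian admired every candidate*.
The subject-island constraint blocks QR out of a clausal subject.
The ordering *every candidate* > *a few cartographers* is therefore underivable.

No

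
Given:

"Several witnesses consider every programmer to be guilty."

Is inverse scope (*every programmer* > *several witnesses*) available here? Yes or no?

Yes

The ECM infinitive is scope-transparent — *every programmer* is free to raise above *several witnesses*.
Nothing blocks QR of the lower DP to a position above the higher one, so inverse scope is available.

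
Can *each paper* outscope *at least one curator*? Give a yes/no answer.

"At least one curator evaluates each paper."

Yes

Both DPs are arguments of the same predicate; there is no clause or island boundary between them.
No island intervenes, so both surface and inverse scope are derivable.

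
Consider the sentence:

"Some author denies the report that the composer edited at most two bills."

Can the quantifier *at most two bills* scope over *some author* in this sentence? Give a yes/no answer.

No

*at most two bills* is embedded in the complex NP *the report that the composer edited at most two bills*.
Noun-complement clauses are scope islands (the Complex NP Constraint): a quantifier inside one cannot scope into the matrix.
*at most two bills* is confined to the island and cannot take scope over *some author*.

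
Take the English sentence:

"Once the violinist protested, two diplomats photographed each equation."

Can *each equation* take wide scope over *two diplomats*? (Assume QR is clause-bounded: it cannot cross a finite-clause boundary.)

The adjunct clause does not contain *each equation*, which is the matrix object.
Clause-internal QR can adjoin the lower DP above the subject, yielding the inverse reading.

Yes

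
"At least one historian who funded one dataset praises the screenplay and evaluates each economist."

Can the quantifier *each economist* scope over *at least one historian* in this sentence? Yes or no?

No

*each economist* sits inside one conjunct of the coordinate structure (*evaluates each economist*).
The Coordinate Structure Constraint blocks movement (including QR) out of a single conjunct.
*each economist* > *at least one historian* would require crossing that boundary, which is illicit.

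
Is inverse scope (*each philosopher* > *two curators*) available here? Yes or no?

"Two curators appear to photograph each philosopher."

Raising constructions are monoclausal for scope purposes; *each philosopher* is not separated from *two curators* by any island.
With no island boundary between them, the object can take inverse scope over the subject via ordinary QR within the clause.
Both orderings are possible: *two curators* > *each philosopher* and *each philosopher* > *two curators*.

Yes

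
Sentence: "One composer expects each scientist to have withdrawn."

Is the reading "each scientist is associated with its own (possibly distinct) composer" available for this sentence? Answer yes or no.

Yes

This is the *each scientist* > *one composer* reading.
*each scientist* is an ECM subject; ECM complements are not islands, and the embedded quantifier may take matrix scope.
QR within a single clause is free, so the lower quantifier may take scope over the higher one.
So *each scientist* > *one composer* is among the available readings.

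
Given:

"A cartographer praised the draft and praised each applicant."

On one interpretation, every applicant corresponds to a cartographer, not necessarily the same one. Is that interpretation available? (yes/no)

The paraphrase describes the scope ordering *each applicant* > *a cartographer*.
The target quantifier *each applicant* is part of one conjunct of the coordinate structure (*praised each applicant*).
The Coordinate Structure Constraint blocks movement (including QR) out of a single conjunct.
*each applicant* is confined to the island and cannot take scope over *a cartographer*.

No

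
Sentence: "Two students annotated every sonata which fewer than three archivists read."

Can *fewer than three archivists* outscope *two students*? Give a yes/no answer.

No

The DP *fewer than three archivists* is contained in the relative clause *which fewer than three archivists read* modifying *every sonata*.
Quantifiers inside a relative clause are trapped there; the RC boundary blocks QR.
*fewer than three archivists* > *two students* would require crossing that boundary, which is illicit.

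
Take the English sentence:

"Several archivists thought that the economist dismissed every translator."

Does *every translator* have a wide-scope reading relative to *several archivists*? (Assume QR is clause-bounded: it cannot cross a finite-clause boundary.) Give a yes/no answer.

No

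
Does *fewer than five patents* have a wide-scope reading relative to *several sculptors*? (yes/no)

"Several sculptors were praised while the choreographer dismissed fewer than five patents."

*fewer than five patents* sits inside the adjunct clause *while the choreographer dismissed fewer than five patents*.
Since the clause is an adjunct (not a complement), the Adjunct Condition blocks QR across its edge.
So *fewer than five patents* cannot raise to a position above *several sculptors*.

No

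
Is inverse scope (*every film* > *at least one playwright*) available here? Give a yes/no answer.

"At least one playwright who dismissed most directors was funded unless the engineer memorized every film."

*every film* occurs within the adjunct clause *unless the engineer memorized every film*.
Scope out of an adjunct clause is unavailable: QR respects the adjunct-island constraint.
*every film* > *at least one playwright* would require crossing that boundary, which is illicit.
(Only the surface reading survives: one fixed playwright with respect to all the relevant films.)

No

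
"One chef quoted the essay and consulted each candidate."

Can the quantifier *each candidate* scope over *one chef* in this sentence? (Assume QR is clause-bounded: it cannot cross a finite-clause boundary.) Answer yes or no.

*each candidate* is embedded in one conjunct of the coordinate structure (*consulted each candidate*).
A quantifier cannot raise out of one conjunct of a coordination across the whole coordinate structure — the CSC applies to QR.
There is no licit LF on which *each candidate* c-commands *one chef*.

No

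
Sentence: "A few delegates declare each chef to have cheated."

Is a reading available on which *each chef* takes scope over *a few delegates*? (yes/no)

*each chef* is the subject of an ECM infinitive — the infinitival complement of an ECM verb is not a scope island, so *each chef* can raise into the matrix clause.
Since no island is crossed, the inverse ordering is licensed alongside surface scope.

Yes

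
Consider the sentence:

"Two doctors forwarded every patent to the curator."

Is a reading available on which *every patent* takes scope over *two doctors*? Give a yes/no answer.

Both DPs are arguments of the same predicate; there is no clause or island boundary between them.
Nothing blocks QR of the lower DP to a position above the higher one, so inverse scope is available.
Both orderings are possible: *two doctors* > *every patent* and *every patent* > *two doctors*.

Yes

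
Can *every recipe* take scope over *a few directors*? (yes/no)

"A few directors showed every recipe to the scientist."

*every recipe* and *a few directors* are in the same minimal clause.
With no island boundary between them, the object can take inverse scope over the subject via ordinary QR within the clause.

Yes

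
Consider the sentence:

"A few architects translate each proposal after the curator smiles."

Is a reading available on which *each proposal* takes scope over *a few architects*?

Yes

The adjunct island is irrelevant here — *each proposal* and *a few architects* are both in the matrix clause.
Nothing blocks QR of the lower DP to a position above the higher one, so inverse scope is available.
The sentence is scopally ambiguous between *a few architects* > *each proposal* and *each proposal* > *a few architects*.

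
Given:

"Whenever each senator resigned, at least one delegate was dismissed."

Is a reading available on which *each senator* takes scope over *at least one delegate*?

*each senator* is embedded in the adjunct clause *whenever each senator resigned*.
Since the clause is an adjunct (not a complement), the Adjunct Condition blocks QR across its edge.
So *each senator* cannot raise to a position above *at least one delegate*.

No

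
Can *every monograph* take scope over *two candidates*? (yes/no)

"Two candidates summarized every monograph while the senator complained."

Yes

*every monograph* is a matrix argument; the adjunct is an island but the target quantifier is outside it.
Since no island is crossed, the inverse ordering is licensed alongside surface scope.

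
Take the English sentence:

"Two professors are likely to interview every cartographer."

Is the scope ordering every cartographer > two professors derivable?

Yes

The matrix predicate is a raising verb, whose infinitival complement is not a scope island — *every cartographer* can QR into the matrix clause.
QR within a single clause is free, so the lower quantifier may take scope over the higher one.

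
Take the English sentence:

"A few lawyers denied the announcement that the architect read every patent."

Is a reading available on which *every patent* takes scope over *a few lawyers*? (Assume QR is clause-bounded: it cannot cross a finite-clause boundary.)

The target quantifier *every patent* is part of the complex NP *the announcement that the architect read every patent*.
Since the clause is the complement of a nominal head, the CNPC blocks scope extraction.
So *every patent* cannot raise high enough to outscope *a few lawyers*; only the surface ordering *a few lawyers* > *every patent* is available.

No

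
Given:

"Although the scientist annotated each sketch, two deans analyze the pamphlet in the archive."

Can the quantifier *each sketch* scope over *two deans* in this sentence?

*each sketch* is embedded in the adjunct clause *although the scientist annotated each sketch*.
Since the clause is an adjunct (not a complement), the Adjunct Condition blocks QR across its edge.
*each sketch* is confined to the island and cannot take scope over *two deans*.

No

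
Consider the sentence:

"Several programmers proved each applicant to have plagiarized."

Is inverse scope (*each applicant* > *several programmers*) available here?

*each applicant* is an ECM subject; ECM complements are not islands, and the embedded quantifier may take matrix scope.
Clause-internal QR can adjoin the lower DP above the subject, yielding the inverse reading.

Yes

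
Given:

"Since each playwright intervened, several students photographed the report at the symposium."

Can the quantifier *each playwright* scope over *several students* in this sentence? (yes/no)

No

Structurally, *each playwright* is inside the adjunct clause *since each playwright intervened*.
The adjunct-island constraint bars QR out of an adverbial clause.
There is no licit LF on which *each playwright* c-commands *several students*.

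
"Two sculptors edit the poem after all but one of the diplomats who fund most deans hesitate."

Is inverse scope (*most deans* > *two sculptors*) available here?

*most deans* sits inside the relative clause *who fund most deans*, which is itself inside the adjunct *after all but one of the diplomats who fund most deans hesitate*.
Both the relative clause and the enclosing adjunct are scope islands; QR cannot cross either.
So *most deans* cannot raise high enough to outscope *two sculptors*; only the surface ordering *two sculptors* > *most deans* is available.

No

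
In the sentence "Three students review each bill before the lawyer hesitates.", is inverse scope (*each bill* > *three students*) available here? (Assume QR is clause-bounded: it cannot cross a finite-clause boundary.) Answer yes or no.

Yes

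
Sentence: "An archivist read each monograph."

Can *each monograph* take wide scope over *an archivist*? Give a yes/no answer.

*each monograph* and *an archivist* are in the same minimal clause.
No island intervenes, so both surface and inverse scope are derivable.

Yes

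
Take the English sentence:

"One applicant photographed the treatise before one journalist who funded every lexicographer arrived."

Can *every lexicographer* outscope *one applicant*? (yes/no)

No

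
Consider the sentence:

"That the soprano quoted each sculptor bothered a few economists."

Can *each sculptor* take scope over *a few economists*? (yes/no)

No

The target quantifier *each sculptor* is part of the sentential subject *that the soprano quoted each sculptor*.
The subject-island constraint blocks QR out of a clausal subject.
*each sculptor* is confined to the island and cannot take scope over *a few economists*.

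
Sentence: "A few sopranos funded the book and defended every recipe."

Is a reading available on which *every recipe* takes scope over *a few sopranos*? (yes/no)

No

Structurally, *every recipe* is inside one conjunct of the coordinate structure (*defended every recipe*).
Coordinate structures are islands for non-across-the-board movement, QR included.
Hence only narrow scope for *every recipe* (under *a few sopranos*) survives.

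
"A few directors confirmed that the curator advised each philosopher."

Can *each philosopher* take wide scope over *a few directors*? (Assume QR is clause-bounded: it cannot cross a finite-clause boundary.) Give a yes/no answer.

No

The target quantifier *each philosopher* is part of the finite complement clause *that the curator advised each philosopher*.
With QR restricted to its own tensed clause, the embedded quantifier cannot reach a matrix scope position.
There is no licit LF on which *each philosopher* c-commands *a few directors*.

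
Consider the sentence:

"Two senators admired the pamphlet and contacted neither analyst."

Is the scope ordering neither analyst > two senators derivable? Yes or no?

*neither analyst* is embedded in one conjunct of the coordinate structure (*contacted neither analyst*).
The Coordinate Structure Constraint blocks movement (including QR) out of a single conjunct.
*neither analyst* > *two senators* would require crossing that boundary, which is illicit.

No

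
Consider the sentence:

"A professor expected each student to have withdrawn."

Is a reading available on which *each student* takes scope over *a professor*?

Yes

The ECM infinitive is scope-transparent — *each student* is free to raise above *a professor*.
With no island boundary between them, the object can take inverse scope over the subject via ordinary QR within the clause.
So *each student* > *a professor* is among the available readings.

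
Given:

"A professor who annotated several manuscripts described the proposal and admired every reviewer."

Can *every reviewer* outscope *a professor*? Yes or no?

The target quantifier *every reviewer* is part of one conjunct of the coordinate structure (*admired every reviewer*).
A quantifier cannot raise out of one conjunct of a coordination across the whole coordinate structure — the CSC applies to QR.
So *every reviewer* cannot raise to a position above *a professor*.

No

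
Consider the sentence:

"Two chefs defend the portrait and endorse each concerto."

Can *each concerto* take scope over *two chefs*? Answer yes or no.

Structurally, *each concerto* is inside one conjunct of the coordinate structure (*endorse each concerto*).
The Coordinate Structure Constraint blocks movement (including QR) out of a single conjunct.
So the wide-scope reading for *each concerto* is blocked.

No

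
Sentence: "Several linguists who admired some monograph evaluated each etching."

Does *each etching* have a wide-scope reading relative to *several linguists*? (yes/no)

Although the sentence contains a relative clause (*who admired some monograph*), *each etching* is outside it, in the matrix VP.
With no island boundary between them, the object can take inverse scope over the subject via ordinary QR within the clause.

Yes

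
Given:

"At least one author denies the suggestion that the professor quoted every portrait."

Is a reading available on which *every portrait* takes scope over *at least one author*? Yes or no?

No

*every portrait* occurs within the complex NP *the suggestion that the professor quoted every portrait*.
Since the clause is the complement of a nominal head, the CNPC blocks scope extraction.
*every portrait* > *at least one author* would require crossing that boundary, which is illicit.
(Only the surface reading survives: one fixed author with respect to all the relevant portraits.)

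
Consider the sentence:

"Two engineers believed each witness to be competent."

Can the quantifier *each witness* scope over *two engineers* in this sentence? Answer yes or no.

Yes

This is an ECM construction: *each witness* is the infinitival subject, Case-marked by the matrix verb, and the infinitive is transparent for QR.
Ordinary QR to a clause-peripheral position gives the wide-scope LF for the lower DP.
Both orderings are possible: *two engineers* > *each witness* and *each witness* > *two engineers*.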